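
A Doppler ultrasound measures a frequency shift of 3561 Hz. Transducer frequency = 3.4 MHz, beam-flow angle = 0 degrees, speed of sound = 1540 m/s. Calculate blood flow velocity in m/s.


v = fd * c / (2 * f0 * cos(theta))
v = 3561 * 1540 / (2 * 3.4000e+06 * cos(0))
v = 0.8065 m/s


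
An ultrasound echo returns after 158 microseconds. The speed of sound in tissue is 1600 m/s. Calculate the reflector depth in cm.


depth = c * t / 2
t = 158 us = 1.5800e-04 s
depth = 1600 * 1.5800e-04 / 2
depth = 0.1264 m = 12.64 cm


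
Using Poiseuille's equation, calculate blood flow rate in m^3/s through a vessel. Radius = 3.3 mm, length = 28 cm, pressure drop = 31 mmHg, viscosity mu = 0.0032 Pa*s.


Q = pi*r^4*dP / (8*mu*L)
r = 0.0033 m, L = 0.28 m
dP = 31 mmHg = 4132.982 Pa
Q = 2.1482e-04 m^3/s


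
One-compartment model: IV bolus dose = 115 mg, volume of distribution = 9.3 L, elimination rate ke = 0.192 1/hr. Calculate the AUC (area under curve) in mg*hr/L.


C0 = Dose/Vd = 115/9.3 = 12.3656 mg/L
AUC = C0/ke = 12.3656/0.192
AUC = 64.4 mg*hr/L


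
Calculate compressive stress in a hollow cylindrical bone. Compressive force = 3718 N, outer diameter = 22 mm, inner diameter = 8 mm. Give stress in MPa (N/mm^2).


A = pi*(r_o^2 - r_i^2)
r_o = 11 mm, r_i = 4 mm
A = 329.867 mm^2
sigma = F/A = 3718 / 329.867
sigma = 11.27 MPa


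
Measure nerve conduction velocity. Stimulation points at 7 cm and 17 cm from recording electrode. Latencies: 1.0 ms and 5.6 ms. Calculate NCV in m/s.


Distance = (17 - 7) / 100 = 0.1 m
dt = (5.6 - 1.0) / 1000 = 0.0046 s
NCV = dist / dt = 21.74 m/s


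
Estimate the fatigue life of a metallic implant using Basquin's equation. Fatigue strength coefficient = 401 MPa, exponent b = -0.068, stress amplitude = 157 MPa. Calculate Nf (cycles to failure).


sigma_a = sigma_f' * (2Nf)^b
2Nf = (sigma_a/sigma_f')^(1/b)
2Nf = (157/401)^(1/-0.068)
2Nf = 974749.33
Nf = 4.874e+05


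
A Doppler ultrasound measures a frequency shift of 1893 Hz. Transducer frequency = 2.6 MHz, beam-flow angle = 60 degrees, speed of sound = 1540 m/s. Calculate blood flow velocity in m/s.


v = fd * c / (2 * f0 * cos(theta))
v = 1893 * 1540 / (2 * 2.6000e+06 * cos(60))
v = 1.121 m/s


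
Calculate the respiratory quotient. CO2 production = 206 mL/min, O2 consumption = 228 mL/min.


RQ = VCO2 / VO2
RQ = 206 / 228
RQ = 0.9035


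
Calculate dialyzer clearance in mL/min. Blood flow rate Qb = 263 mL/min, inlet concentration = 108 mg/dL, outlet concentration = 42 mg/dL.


K = Qb * (Cb_in - Cb_out) / Cb_in
K = 263 * (108 - 42) / 108
K = 160.7 mL/min


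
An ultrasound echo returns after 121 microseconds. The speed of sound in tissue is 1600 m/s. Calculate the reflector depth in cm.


depth = c * t / 2
t = 121 us = 1.2100e-04 s
depth = 1600 * 1.2100e-04 / 2
depth = 0.0968 m = 9.68 cm


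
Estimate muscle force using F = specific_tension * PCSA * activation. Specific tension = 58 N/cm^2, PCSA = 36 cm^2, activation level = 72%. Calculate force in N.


F = sigma * PCSA * activation
F = 58 * 36 * 0.72
F = 1503 N


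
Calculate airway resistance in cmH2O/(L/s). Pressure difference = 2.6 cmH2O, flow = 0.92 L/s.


R = dP / flow
R = 2.6 / 0.92
R = 2.826 cmH2O/(L/s)


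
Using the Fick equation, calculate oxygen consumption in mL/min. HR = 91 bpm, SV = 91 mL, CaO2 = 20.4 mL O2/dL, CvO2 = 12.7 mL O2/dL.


CO = HR*SV = 91*91/1000 = 8.281 L/min
a-v O2 diff = 20.4 - 12.7 = 7.7 mL/dL
VO2 = CO * (CaO2-CvO2) * 10 dL/L
VO2 = 8.281 * 7.7 * 10
VO2 = 637.6 mL/min


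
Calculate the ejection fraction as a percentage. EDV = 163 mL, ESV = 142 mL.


SV = EDV - ESV = 163 - 142 = 21 mL
EF = SV/EDV * 100 = 21/163 * 100
EF = 12.88%


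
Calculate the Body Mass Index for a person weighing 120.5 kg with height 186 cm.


BMI = weight / height^2
height = 186 cm = 1.86 m
BMI = 120.5 / 1.86^2
BMI = 34.83 kg/m^2


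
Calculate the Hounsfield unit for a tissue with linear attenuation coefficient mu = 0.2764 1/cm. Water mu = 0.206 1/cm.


HU = ((mu_tissue - mu_water) / mu_water) * 1000
HU = ((0.2764 - 0.206) / 0.206) * 1000
HU = 341.7


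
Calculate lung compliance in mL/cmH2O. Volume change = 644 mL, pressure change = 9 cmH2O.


C = dV / dP
C = 644 / 9
C = 71.56 mL/cmH2O


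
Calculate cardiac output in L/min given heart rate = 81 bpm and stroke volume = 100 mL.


CO = HR * SV
CO = 81 * 100 / 1000
CO = 8.1 L/min


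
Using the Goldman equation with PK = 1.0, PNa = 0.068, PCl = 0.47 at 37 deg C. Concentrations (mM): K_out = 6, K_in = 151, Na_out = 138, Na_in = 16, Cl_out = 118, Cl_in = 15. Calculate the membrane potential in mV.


Vm = (RT/F)*ln((PK*Ko + PNa*Nao + PCl*Cli)/(PK*Ki + PNa*Nai + PCl*Clo))
Numer = 22.434, Denom = 207.548
Vm = -59.46 mV


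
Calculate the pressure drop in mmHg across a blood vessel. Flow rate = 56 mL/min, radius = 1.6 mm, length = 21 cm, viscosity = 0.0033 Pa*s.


dP = 8*mu*L*Q / (pi*r^4)
Q = 56 mL/min = 9.33333e-07 m^3/s
dP = 251.322 Pa = 251.322 / 133.322 mmHg = 1.885 mmHg


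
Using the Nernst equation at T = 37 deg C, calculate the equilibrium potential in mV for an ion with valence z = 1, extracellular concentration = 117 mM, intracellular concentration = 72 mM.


E = (RT/(zF)) * ln(C_out/C_in)
T = 37 + 273.15 = 310.15 K
E = (8.314 * 310.15 / (1 * 96485)) * ln(117/72)
E = 12.98 mV


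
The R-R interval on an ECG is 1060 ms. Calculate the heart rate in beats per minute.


HR = 60 / RR_interval(s)
RR = 1060 ms = 1.06 s
HR = 60 / 1.06 = 56.6 bpm


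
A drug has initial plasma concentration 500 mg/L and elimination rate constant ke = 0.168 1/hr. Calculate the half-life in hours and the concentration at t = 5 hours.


t_half = ln(2) / ke = 0.693147 / 0.168 = 4.126 hr
C(t) = C0 * exp(-ke*t) = 500 * exp(-0.168*5)
C(5) = 215.9 mg/L


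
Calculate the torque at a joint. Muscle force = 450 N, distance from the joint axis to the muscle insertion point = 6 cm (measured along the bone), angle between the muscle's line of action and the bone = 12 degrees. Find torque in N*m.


Torque = F * d * sin(theta)   (moment arm = d*sin(theta))
d = 6 cm = 0.06 m
Torque = 450 * 0.06 * sin(12)
Torque = 5.614 N*m


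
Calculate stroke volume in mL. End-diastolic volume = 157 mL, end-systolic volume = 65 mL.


SV = EDV - ESV
SV = 157 - 65
SV = 92 mL


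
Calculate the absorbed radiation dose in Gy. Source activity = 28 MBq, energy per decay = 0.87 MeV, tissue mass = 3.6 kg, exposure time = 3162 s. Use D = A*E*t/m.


A = 28 MBq = 2.8000e+07 Bq
E = 0.87 MeV = 1.39374e-13 J
D = A*E*t/m = 2.8000e+07*1.39374e-13*3162/3.6
D = 0.003428 Gy


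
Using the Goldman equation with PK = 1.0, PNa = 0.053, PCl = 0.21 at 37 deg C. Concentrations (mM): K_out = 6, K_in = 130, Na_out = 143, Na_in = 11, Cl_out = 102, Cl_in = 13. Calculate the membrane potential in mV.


Vm = (RT/F)*ln((PK*Ko + PNa*Nao + PCl*Cli)/(PK*Ki + PNa*Nai + PCl*Clo))
Numer = 16.309, Denom = 152.003
Vm = -59.66 mV


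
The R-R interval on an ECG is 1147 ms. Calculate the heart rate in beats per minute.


HR = 60 / RR_interval(s)
RR = 1147 ms = 1.147 s
HR = 60 / 1.147 = 52.31 bpm


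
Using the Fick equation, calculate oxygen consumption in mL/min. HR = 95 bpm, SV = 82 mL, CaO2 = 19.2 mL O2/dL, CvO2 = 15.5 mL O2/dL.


CO = HR*SV = 95*82/1000 = 7.79 L/min
a-v O2 diff = 19.2 - 15.5 = 3.7 mL/dL
VO2 = CO * (CaO2-CvO2) * 10 dL/L
VO2 = 7.79 * 3.7 * 10
VO2 = 288.2 mL/min


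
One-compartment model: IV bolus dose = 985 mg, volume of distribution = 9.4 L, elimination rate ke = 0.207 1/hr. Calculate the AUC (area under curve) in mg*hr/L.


C0 = Dose/Vd = 985/9.4 = 104.787 mg/L
AUC = C0/ke = 104.787/0.207
AUC = 506.2 mg*hr/L


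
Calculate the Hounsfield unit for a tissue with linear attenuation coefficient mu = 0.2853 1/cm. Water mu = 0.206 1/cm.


HU = ((mu_tissue - mu_water) / mu_water) * 1000
HU = ((0.2853 - 0.206) / 0.206) * 1000
HU = 385


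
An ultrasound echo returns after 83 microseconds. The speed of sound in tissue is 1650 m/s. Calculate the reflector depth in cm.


depth = c * t / 2
t = 83 us = 8.3000e-05 s
depth = 1650 * 8.3000e-05 / 2
depth = 0.068475 m = 6.8475 cm


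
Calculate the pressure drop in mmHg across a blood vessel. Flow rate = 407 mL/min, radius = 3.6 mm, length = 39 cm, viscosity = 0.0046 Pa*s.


dP = 8*mu*L*Q / (pi*r^4)
Q = 407 mL/min = 6.78333e-06 m^3/s
dP = 184.5 Pa = 184.5 / 133.322 mmHg = 1.384 mmHg


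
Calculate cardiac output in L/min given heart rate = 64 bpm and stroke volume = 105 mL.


CO = HR * SV
CO = 64 * 105 / 1000
CO = 6.72 L/min


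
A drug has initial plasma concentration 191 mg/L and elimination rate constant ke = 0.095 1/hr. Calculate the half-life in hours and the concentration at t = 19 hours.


t_half = ln(2) / ke = 0.693147 / 0.095 = 7.296 hr
C(t) = C0 * exp(-ke*t) = 191 * exp(-0.095*19)
C(19) = 31.41 mg/L


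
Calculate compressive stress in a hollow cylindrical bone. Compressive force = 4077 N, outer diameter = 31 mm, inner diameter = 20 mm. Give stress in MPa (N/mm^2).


A = pi*(r_o^2 - r_i^2)
r_o = 15.5 mm, r_i = 10 mm
A = 440.608 mm^2
sigma = F/A = 4077 / 440.608
sigma = 9.253 MPa


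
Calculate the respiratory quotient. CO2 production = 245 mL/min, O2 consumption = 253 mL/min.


RQ = VCO2 / VO2
RQ = 245 / 253
RQ = 0.9684


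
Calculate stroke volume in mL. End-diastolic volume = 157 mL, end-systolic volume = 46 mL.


SV = EDV - ESV
SV = 157 - 46
SV = 111 mL


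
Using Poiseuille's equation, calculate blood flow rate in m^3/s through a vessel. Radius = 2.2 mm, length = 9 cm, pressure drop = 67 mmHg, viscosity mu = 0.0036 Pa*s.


Q = pi*r^4*dP / (8*mu*L)
r = 0.0022 m, L = 0.09 m
dP = 67 mmHg = 8932.574 Pa
Q = 2.5362e-04 m^3/s


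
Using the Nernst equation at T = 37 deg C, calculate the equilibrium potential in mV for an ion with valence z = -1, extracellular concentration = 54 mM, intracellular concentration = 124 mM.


E = (RT/(zF)) * ln(C_out/C_in)
T = 37 + 273.15 = 310.15 K
E = (8.314 * 310.15 / (-1 * 96485)) * ln(54/124)
E = 22.22 mV


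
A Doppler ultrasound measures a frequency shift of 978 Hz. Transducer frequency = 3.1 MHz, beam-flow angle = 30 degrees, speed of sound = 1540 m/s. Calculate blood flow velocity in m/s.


v = fd * c / (2 * f0 * cos(theta))
v = 978 * 1540 / (2 * 3.1000e+06 * cos(30))
v = 0.2805 m/s


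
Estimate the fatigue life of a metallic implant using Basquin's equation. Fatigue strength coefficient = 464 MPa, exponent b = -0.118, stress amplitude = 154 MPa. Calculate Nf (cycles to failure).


sigma_a = sigma_f' * (2Nf)^b
2Nf = (sigma_a/sigma_f')^(1/b)
2Nf = (154/464)^(1/-0.118)
2Nf = 11463.014
Nf = 5732


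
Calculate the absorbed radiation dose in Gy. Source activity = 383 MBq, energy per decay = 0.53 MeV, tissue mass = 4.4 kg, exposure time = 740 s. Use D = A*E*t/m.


A = 383 MBq = 3.8300e+08 Bq
E = 0.53 MeV = 8.4906e-14 J
D = A*E*t/m = 3.8300e+08*8.4906e-14*740/4.4
D = 0.005469 Gy


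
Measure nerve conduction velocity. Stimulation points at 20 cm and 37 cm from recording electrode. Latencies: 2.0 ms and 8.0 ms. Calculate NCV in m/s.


Distance = (37 - 20) / 100 = 0.17 m
dt = (8.0 - 2.0) / 1000 = 0.006 s
NCV = dist / dt = 28.33 m/s


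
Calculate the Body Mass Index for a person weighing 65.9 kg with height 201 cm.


BMI = weight / height^2
height = 201 cm = 2.01 m
BMI = 65.9 / 2.01^2
BMI = 16.31 kg/m^2


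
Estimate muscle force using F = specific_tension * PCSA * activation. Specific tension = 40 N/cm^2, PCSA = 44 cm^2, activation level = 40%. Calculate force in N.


F = sigma * PCSA * activation
F = 40 * 44 * 0.4
F = 704 N


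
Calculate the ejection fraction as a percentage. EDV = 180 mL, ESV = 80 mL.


SV = EDV - ESV = 180 - 80 = 100 mL
EF = SV/EDV * 100 = 100/180 * 100
EF = 55.56%


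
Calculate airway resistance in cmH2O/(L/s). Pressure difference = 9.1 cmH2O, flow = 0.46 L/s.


R = dP / flow
R = 9.1 / 0.46
R = 19.78 cmH2O/(L/s)


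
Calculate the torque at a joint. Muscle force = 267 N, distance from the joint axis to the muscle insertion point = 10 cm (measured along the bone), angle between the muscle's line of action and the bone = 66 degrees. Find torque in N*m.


Torque = F * d * sin(theta)   (moment arm = d*sin(theta))
d = 10 cm = 0.1 m
Torque = 267 * 0.1 * sin(66)
Torque = 24.39 N*m


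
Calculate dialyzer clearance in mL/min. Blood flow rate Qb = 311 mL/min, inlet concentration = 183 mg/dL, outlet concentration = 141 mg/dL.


K = Qb * (Cb_in - Cb_out) / Cb_in
K = 311 * (183 - 141) / 183
K = 71.38 mL/min


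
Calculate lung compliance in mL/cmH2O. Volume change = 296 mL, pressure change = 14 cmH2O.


C = dV / dP
C = 296 / 14
C = 21.14 mL/cmH2O


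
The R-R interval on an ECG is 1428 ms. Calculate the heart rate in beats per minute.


HR = 60 / RR_interval(s)
RR = 1428 ms = 1.428 s
HR = 60 / 1.428 = 42.02 bpm


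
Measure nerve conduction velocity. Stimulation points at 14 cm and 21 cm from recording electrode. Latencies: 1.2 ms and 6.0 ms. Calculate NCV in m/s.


Distance = (21 - 14) / 100 = 0.07 m
dt = (6.0 - 1.2) / 1000 = 0.0048 s
NCV = dist / dt = 14.58 m/s


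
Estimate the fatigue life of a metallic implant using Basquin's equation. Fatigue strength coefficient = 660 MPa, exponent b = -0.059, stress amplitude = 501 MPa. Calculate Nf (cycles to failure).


sigma_a = sigma_f' * (2Nf)^b
2Nf = (sigma_a/sigma_f')^(1/b)
2Nf = (501/660)^(1/-0.059)
2Nf = 106.8855
Nf = 53.44


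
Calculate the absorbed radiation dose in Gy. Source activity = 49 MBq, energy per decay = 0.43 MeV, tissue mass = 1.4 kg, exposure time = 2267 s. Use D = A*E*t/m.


A = 49 MBq = 4.9000e+07 Bq
E = 0.43 MeV = 6.8886e-14 J
D = A*E*t/m = 4.9000e+07*6.8886e-14*2267/1.4
D = 0.005466 Gy


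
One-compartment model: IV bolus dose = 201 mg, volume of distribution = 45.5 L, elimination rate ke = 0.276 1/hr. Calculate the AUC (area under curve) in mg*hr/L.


C0 = Dose/Vd = 201/45.5 = 4.41758 mg/L
AUC = C0/ke = 4.41758/0.276
AUC = 16.01 mg*hr/L


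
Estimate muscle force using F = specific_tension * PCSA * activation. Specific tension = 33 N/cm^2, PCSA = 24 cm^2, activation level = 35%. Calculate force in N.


F = sigma * PCSA * activation
F = 33 * 24 * 0.35
F = 277.2 N


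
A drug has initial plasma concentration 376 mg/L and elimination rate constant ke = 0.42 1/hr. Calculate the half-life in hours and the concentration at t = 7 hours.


t_half = ln(2) / ke = 0.693147 / 0.42 = 1.65 hr
C(t) = C0 * exp(-ke*t) = 376 * exp(-0.42*7)
C(7) = 19.88 mg/L


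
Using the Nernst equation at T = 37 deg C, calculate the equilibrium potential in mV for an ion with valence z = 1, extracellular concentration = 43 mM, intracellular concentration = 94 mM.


E = (RT/(zF)) * ln(C_out/C_in)
T = 37 + 273.15 = 310.15 K
E = (8.314 * 310.15 / (1 * 96485)) * ln(43/94)
E = -20.9 mV


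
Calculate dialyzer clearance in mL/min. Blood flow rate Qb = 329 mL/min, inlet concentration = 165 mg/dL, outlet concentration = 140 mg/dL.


K = Qb * (Cb_in - Cb_out) / Cb_in
K = 329 * (165 - 140) / 165
K = 49.85 mL/min


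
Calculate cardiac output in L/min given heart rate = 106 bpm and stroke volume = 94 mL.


CO = HR * SV
CO = 106 * 94 / 1000
CO = 9.964 L/min


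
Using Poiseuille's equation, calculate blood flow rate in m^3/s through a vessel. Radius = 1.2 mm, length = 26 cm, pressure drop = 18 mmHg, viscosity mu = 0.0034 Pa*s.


Q = pi*r^4*dP / (8*mu*L)
r = 0.0012 m, L = 0.26 m
dP = 18 mmHg = 2399.796 Pa
Q = 2.2106e-06 m^3/s


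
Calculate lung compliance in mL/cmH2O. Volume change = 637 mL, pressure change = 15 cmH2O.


C = dV / dP
C = 637 / 15
C = 42.47 mL/cmH2O


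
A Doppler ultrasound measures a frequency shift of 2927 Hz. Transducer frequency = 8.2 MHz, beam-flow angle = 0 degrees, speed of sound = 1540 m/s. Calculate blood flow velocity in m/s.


v = fd * c / (2 * f0 * cos(theta))
v = 2927 * 1540 / (2 * 8.2000e+06 * cos(0))
v = 0.2749 m/s


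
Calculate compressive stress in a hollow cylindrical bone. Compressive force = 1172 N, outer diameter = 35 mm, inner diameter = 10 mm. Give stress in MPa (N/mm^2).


A = pi*(r_o^2 - r_i^2)
r_o = 17.5 mm, r_i = 5 mm
A = 883.573 mm^2
sigma = F/A = 1172 / 883.573
sigma = 1.326 MPa


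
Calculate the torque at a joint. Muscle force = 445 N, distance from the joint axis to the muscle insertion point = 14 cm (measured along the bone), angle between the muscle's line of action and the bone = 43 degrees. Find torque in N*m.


Torque = F * d * sin(theta)   (moment arm = d*sin(theta))
d = 14 cm = 0.14 m
Torque = 445 * 0.14 * sin(43)
Torque = 42.49 N*m


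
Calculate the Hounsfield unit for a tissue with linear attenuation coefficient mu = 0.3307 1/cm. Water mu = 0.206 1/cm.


HU = ((mu_tissue - mu_water) / mu_water) * 1000
HU = ((0.3307 - 0.206) / 0.206) * 1000
HU = 605.3


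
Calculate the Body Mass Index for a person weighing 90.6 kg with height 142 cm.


BMI = weight / height^2
height = 142 cm = 1.42 m
BMI = 90.6 / 1.42^2
BMI = 44.93 kg/m^2


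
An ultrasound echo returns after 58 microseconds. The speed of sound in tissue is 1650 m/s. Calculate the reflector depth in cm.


depth = c * t / 2
t = 58 us = 5.8000e-05 s
depth = 1650 * 5.8000e-05 / 2
depth = 0.04785 m = 4.785 cm


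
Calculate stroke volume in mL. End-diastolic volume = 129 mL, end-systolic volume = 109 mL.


SV = EDV - ESV
SV = 129 - 109
SV = 20 mL


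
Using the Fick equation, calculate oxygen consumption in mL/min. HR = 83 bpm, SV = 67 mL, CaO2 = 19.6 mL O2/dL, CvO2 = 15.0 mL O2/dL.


CO = HR*SV = 83*67/1000 = 5.561 L/min
a-v O2 diff = 19.6 - 15.0 = 4.6 mL/dL
VO2 = CO * (CaO2-CvO2) * 10 dL/L
VO2 = 5.561 * 4.6 * 10
VO2 = 255.8 mL/min


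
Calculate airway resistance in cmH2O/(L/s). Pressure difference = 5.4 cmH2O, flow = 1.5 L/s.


R = dP / flow
R = 5.4 / 1.5
R = 3.6 cmH2O/(L/s)


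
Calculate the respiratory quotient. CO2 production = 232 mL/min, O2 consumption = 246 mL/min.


RQ = VCO2 / VO2
RQ = 232 / 246
RQ = 0.9431


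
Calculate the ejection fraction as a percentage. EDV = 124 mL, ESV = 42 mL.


SV = EDV - ESV = 124 - 42 = 82 mL
EF = SV/EDV * 100 = 82/124 * 100
EF = 66.13%


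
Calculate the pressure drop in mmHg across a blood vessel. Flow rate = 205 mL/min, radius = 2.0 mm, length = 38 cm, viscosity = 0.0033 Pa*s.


dP = 8*mu*L*Q / (pi*r^4)
Q = 205 mL/min = 3.41667e-06 m^3/s
dP = 681.9 Pa = 681.9 / 133.322 mmHg = 5.115 mmHg


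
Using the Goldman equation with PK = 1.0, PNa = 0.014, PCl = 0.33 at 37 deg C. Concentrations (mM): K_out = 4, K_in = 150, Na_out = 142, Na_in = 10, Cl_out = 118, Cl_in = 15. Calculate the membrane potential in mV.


Vm = (RT/F)*ln((PK*Ko + PNa*Nao + PCl*Cli)/(PK*Ki + PNa*Nai + PCl*Clo))
Numer = 10.938, Denom = 189.08
Vm = -76.17 mV


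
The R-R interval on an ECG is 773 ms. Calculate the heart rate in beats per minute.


HR = 60 / RR_interval(s)
RR = 773 ms = 0.773 s
HR = 60 / 0.773 = 77.62 bpm


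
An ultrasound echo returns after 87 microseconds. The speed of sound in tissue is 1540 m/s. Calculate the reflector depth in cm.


depth = c * t / 2
t = 87 us = 8.7000e-05 s
depth = 1540 * 8.7000e-05 / 2
depth = 0.06699 m = 6.699 cm


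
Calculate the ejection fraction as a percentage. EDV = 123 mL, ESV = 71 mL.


SV = EDV - ESV = 123 - 71 = 52 mL
EF = SV/EDV * 100 = 52/123 * 100
EF = 42.28%


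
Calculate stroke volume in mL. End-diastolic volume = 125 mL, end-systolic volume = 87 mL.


SV = EDV - ESV
SV = 125 - 87
SV = 38 mL


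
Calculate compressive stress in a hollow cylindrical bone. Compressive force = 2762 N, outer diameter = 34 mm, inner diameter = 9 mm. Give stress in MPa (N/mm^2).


A = pi*(r_o^2 - r_i^2)
r_o = 17 mm, r_i = 4.5 mm
A = 844.303 mm^2
sigma = F/A = 2762 / 844.303
sigma = 3.271 MPa


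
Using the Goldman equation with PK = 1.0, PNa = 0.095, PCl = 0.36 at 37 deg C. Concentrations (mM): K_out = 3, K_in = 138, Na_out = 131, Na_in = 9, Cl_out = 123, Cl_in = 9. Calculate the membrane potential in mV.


Vm = (RT/F)*ln((PK*Ko + PNa*Nao + PCl*Cli)/(PK*Ki + PNa*Nai + PCl*Clo))
Numer = 18.685, Denom = 183.135
Vm = -61 mV


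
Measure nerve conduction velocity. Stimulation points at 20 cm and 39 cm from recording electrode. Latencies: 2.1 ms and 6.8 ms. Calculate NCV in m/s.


Distance = (39 - 20) / 100 = 0.19 m
dt = (6.8 - 2.1) / 1000 = 0.0047 s
NCV = dist / dt = 40.43 m/s


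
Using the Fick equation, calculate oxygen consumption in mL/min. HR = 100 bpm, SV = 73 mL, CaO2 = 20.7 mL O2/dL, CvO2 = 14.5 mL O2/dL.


CO = HR*SV = 100*73/1000 = 7.3 L/min
a-v O2 diff = 20.7 - 14.5 = 6.2 mL/dL
VO2 = CO * (CaO2-CvO2) * 10 dL/L
VO2 = 7.3 * 6.2 * 10
VO2 = 452.6 mL/min


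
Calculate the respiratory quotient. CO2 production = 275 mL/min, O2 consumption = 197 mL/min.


RQ = VCO2 / VO2
RQ = 275 / 197
RQ = 1.396


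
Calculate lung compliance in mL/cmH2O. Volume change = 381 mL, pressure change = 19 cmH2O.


C = dV / dP
C = 381 / 19
C = 20.05 mL/cmH2O


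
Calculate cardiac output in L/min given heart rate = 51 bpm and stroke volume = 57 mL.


CO = HR * SV
CO = 51 * 57 / 1000
CO = 2.907 L/min


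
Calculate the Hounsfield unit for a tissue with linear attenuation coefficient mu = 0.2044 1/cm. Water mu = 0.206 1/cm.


HU = ((mu_tissue - mu_water) / mu_water) * 1000
HU = ((0.2044 - 0.206) / 0.206) * 1000
HU = -7.767


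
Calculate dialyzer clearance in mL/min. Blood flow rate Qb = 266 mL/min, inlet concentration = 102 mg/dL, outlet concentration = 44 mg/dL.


K = Qb * (Cb_in - Cb_out) / Cb_in
K = 266 * (102 - 44) / 102
K = 151.3 mL/min


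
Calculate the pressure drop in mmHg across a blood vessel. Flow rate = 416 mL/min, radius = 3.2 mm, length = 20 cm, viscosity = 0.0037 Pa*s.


dP = 8*mu*L*Q / (pi*r^4)
Q = 416 mL/min = 6.93333e-06 m^3/s
dP = 124.599 Pa = 124.599 / 133.322 mmHg = 0.9346 mmHg


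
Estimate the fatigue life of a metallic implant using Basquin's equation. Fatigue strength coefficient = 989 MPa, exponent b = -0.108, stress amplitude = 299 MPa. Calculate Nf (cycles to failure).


sigma_a = sigma_f' * (2Nf)^b
2Nf = (sigma_a/sigma_f')^(1/b)
2Nf = (299/989)^(1/-0.108)
2Nf = 64627.54
Nf = 3.231e+04


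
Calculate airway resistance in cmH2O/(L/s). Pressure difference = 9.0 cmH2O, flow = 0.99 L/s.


R = dP / flow
R = 9.0 / 0.99
R = 9.091 cmH2O/(L/s)


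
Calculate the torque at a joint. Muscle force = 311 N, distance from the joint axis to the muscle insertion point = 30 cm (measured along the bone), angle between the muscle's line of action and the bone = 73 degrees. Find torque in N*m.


Torque = F * d * sin(theta)   (moment arm = d*sin(theta))
d = 30 cm = 0.3 m
Torque = 311 * 0.3 * sin(73)
Torque = 89.22 N*m


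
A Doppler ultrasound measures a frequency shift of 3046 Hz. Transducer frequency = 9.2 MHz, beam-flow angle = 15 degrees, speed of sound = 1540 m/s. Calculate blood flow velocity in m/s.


v = fd * c / (2 * f0 * cos(theta))
v = 3046 * 1540 / (2 * 9.2000e+06 * cos(15))
v = 0.2639 m/s


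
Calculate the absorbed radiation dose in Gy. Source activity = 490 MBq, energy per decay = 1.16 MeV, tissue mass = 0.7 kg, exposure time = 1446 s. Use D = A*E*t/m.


A = 490 MBq = 4.9000e+08 Bq
E = 1.16 MeV = 1.85832e-13 J
D = A*E*t/m = 4.9000e+08*1.85832e-13*1446/0.7
D = 0.1881 Gy


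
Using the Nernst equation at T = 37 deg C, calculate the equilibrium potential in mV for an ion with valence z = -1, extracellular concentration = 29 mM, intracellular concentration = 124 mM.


E = (RT/(zF)) * ln(C_out/C_in)
T = 37 + 273.15 = 310.15 K
E = (8.314 * 310.15 / (-1 * 96485)) * ln(29/124)
E = 38.83 mV


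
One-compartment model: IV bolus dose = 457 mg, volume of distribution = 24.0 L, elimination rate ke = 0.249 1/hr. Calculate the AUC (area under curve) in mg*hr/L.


C0 = Dose/Vd = 457/24.0 = 19.0417 mg/L
AUC = C0/ke = 19.0417/0.249
AUC = 76.47 mg*hr/L


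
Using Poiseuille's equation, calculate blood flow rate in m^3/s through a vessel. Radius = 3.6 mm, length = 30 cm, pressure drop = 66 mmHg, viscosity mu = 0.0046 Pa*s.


Q = pi*r^4*dP / (8*mu*L)
r = 0.0036 m, L = 0.3 m
dP = 66 mmHg = 8799.252 Pa
Q = 4.2057e-04 m^3/s


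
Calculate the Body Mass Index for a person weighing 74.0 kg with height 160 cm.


BMI = weight / height^2
height = 160 cm = 1.6 m
BMI = 74.0 / 1.6^2
BMI = 28.91 kg/m^2


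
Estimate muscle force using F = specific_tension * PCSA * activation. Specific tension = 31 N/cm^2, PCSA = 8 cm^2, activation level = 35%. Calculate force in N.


F = sigma * PCSA * activation
F = 31 * 8 * 0.35
F = 86.8 N


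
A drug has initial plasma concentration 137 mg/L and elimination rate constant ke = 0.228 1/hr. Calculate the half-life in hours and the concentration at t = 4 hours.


t_half = ln(2) / ke = 0.693147 / 0.228 = 3.04 hr
C(t) = C0 * exp(-ke*t) = 137 * exp(-0.228*4)
C(4) = 55.04 mg/L


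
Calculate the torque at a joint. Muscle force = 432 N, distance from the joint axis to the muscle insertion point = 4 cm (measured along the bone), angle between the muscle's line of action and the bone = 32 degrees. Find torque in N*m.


Torque = F * d * sin(theta)   (moment arm = d*sin(theta))
d = 4 cm = 0.04 m
Torque = 432 * 0.04 * sin(32)
Torque = 9.157 N*m


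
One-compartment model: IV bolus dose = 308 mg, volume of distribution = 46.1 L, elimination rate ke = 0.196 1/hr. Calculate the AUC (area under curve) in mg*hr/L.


C0 = Dose/Vd = 308/46.1 = 6.68113 mg/L
AUC = C0/ke = 6.68113/0.196
AUC = 34.09 mg*hr/L


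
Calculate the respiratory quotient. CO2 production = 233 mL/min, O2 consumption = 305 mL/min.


RQ = VCO2 / VO2
RQ = 233 / 305
RQ = 0.7639


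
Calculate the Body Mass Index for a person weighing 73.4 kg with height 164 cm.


BMI = weight / height^2
height = 164 cm = 1.64 m
BMI = 73.4 / 1.64^2
BMI = 27.29 kg/m^2


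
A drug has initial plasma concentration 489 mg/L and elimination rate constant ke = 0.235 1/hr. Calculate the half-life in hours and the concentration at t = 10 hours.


t_half = ln(2) / ke = 0.693147 / 0.235 = 2.95 hr
C(t) = C0 * exp(-ke*t) = 489 * exp(-0.235*10)
C(10) = 46.64 mg/L


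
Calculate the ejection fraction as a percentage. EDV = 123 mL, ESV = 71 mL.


SV = EDV - ESV = 123 - 71 = 52 mL
EF = SV/EDV * 100 = 52/123 * 100
EF = 42.28%


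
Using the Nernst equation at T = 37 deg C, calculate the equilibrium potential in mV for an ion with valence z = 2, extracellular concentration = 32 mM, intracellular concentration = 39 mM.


E = (RT/(zF)) * ln(C_out/C_in)
T = 37 + 273.15 = 310.15 K
E = (8.314 * 310.15 / (2 * 96485)) * ln(32/39)
E = -2.643 mV


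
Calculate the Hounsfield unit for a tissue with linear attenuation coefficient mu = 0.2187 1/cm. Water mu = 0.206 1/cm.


HU = ((mu_tissue - mu_water) / mu_water) * 1000
HU = ((0.2187 - 0.206) / 0.206) * 1000
HU = 61.65


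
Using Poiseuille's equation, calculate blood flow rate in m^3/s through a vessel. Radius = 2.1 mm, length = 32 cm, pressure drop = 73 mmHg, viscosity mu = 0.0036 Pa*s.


Q = pi*r^4*dP / (8*mu*L)
r = 0.0021 m, L = 0.32 m
dP = 73 mmHg = 9732.506 Pa
Q = 6.4522e-05 m^3/s


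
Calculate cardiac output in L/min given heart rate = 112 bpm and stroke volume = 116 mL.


CO = HR * SV
CO = 112 * 116 / 1000
CO = 12.99 L/min


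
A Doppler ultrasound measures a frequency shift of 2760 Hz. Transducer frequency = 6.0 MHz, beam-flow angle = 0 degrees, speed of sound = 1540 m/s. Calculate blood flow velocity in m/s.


v = fd * c / (2 * f0 * cos(theta))
v = 2760 * 1540 / (2 * 6.0000e+06 * cos(0))
v = 0.3542 m/s


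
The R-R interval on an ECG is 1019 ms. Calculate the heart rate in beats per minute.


HR = 60 / RR_interval(s)
RR = 1019 ms = 1.019 s
HR = 60 / 1.019 = 58.88 bpm


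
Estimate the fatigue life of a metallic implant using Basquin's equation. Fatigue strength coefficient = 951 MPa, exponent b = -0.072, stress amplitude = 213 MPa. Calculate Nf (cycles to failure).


sigma_a = sigma_f' * (2Nf)^b
2Nf = (sigma_a/sigma_f')^(1/b)
2Nf = (213/951)^(1/-0.072)
2Nf = 1.0592847e+09
Nf = 5.2964e+08


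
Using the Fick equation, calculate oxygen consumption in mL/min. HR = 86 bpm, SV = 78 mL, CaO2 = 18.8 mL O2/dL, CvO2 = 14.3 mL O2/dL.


CO = HR*SV = 86*78/1000 = 6.708 L/min
a-v O2 diff = 18.8 - 14.3 = 4.5 mL/dL
VO2 = CO * (CaO2-CvO2) * 10 dL/L
VO2 = 6.708 * 4.5 * 10
VO2 = 301.9 mL/min


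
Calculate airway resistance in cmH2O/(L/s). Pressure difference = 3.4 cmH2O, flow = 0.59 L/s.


R = dP / flow
R = 3.4 / 0.59
R = 5.763 cmH2O/(L/s)


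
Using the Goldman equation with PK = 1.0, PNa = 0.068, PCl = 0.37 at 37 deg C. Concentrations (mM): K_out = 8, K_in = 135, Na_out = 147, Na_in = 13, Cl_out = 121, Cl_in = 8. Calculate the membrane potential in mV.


Vm = (RT/F)*ln((PK*Ko + PNa*Nao + PCl*Cli)/(PK*Ki + PNa*Nai + PCl*Clo))
Numer = 20.956, Denom = 180.654
Vm = -57.57 mV


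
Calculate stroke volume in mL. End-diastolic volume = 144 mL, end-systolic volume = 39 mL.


SV = EDV - ESV
SV = 144 - 39
SV = 105 mL


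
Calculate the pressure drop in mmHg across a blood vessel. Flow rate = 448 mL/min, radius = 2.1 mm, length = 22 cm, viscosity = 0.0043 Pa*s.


dP = 8*mu*L*Q / (pi*r^4)
Q = 448 mL/min = 7.46667e-06 m^3/s
dP = 924.871 Pa = 924.871 / 133.322 mmHg = 6.937 mmHg


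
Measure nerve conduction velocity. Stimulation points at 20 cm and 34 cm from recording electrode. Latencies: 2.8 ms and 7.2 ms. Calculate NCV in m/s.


Distance = (34 - 20) / 100 = 0.14 m
dt = (7.2 - 2.8) / 1000 = 0.0044 s
NCV = dist / dt = 31.82 m/s


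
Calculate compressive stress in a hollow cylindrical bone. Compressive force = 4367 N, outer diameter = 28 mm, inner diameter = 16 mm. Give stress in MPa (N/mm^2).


A = pi*(r_o^2 - r_i^2)
r_o = 14 mm, r_i = 8 mm
A = 414.69 mm^2
sigma = F/A = 4367 / 414.69
sigma = 10.53 MPa


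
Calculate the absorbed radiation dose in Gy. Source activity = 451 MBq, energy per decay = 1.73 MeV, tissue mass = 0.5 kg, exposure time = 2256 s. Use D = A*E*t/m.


A = 451 MBq = 4.5100e+08 Bq
E = 1.73 MeV = 2.77146e-13 J
D = A*E*t/m = 4.5100e+08*2.77146e-13*2256/0.5
D = 0.564 Gy


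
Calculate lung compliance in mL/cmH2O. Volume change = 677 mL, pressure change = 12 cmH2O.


C = dV / dP
C = 677 / 12
C = 56.42 mL/cmH2O


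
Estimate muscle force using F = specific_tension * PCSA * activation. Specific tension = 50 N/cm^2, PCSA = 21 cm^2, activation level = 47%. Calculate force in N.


F = sigma * PCSA * activation
F = 50 * 21 * 0.47
F = 493.5 N


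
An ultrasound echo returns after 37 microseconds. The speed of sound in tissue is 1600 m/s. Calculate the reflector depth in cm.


depth = c * t / 2
t = 37 us = 3.7000e-05 s
depth = 1600 * 3.7000e-05 / 2
depth = 0.0296 m = 2.96 cm


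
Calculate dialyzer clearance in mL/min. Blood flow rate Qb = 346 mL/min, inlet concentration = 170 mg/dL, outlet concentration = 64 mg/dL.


K = Qb * (Cb_in - Cb_out) / Cb_in
K = 346 * (170 - 64) / 170
K = 215.7 mL/min


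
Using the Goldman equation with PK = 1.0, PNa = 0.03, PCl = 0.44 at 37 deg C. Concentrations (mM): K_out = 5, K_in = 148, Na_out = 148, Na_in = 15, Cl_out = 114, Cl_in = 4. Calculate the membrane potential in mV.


Vm = (RT/F)*ln((PK*Ko + PNa*Nao + PCl*Cli)/(PK*Ki + PNa*Nai + PCl*Clo))
Numer = 11.2, Denom = 198.61
Vm = -76.85 mV


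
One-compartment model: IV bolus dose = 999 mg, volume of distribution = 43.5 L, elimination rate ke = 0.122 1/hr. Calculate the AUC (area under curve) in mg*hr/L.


C0 = Dose/Vd = 999/43.5 = 22.9655 mg/L
AUC = C0/ke = 22.9655/0.122
AUC = 188.2 mg*hr/L


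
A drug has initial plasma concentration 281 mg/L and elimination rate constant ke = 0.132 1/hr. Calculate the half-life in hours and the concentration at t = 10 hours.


t_half = ln(2) / ke = 0.693147 / 0.132 = 5.251 hr
C(t) = C0 * exp(-ke*t) = 281 * exp(-0.132*10)
C(10) = 75.07 mg/L


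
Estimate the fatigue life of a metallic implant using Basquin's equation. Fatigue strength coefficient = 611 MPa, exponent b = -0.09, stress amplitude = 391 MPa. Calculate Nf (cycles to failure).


sigma_a = sigma_f' * (2Nf)^b
2Nf = (sigma_a/sigma_f')^(1/b)
2Nf = (391/611)^(1/-0.09)
2Nf = 142.577
Nf = 71.29


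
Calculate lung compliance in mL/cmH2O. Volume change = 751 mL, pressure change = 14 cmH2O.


C = dV / dP
C = 751 / 14
C = 53.64 mL/cmH2O


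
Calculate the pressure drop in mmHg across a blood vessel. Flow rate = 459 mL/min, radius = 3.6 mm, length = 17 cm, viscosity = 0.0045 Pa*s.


dP = 8*mu*L*Q / (pi*r^4)
Q = 459 mL/min = 7.65e-06 m^3/s
dP = 88.7264 Pa = 88.7264 / 133.322 mmHg = 0.6655 mmHg


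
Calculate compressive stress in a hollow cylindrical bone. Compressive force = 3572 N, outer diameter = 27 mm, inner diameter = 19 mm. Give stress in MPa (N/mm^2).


A = pi*(r_o^2 - r_i^2)
r_o = 13.5 mm, r_i = 9.5 mm
A = 289.027 mm^2
sigma = F/A = 3572 / 289.027
sigma = 12.36 MPa


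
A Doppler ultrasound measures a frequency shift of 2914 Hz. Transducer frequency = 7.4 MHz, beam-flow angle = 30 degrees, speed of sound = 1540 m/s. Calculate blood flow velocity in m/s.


v = fd * c / (2 * f0 * cos(theta))
v = 2914 * 1540 / (2 * 7.4000e+06 * cos(30))
v = 0.3501 m/s


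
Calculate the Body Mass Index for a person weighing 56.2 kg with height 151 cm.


BMI = weight / height^2
height = 151 cm = 1.51 m
BMI = 56.2 / 1.51^2
BMI = 24.65 kg/m^2


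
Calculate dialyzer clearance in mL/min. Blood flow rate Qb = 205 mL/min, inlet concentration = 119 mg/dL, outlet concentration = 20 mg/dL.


K = Qb * (Cb_in - Cb_out) / Cb_in
K = 205 * (119 - 20) / 119
K = 170.5 mL/min


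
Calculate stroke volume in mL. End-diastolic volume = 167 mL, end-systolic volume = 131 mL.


SV = EDV - ESV
SV = 167 - 131
SV = 36 mL


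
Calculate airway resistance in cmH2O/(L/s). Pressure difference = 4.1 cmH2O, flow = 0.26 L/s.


R = dP / flow
R = 4.1 / 0.26
R = 15.77 cmH2O/(L/s)


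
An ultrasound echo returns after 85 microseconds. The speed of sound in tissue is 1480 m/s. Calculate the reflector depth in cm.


depth = c * t / 2
t = 85 us = 8.5000e-05 s
depth = 1480 * 8.5000e-05 / 2
depth = 0.0629 m = 6.29 cm


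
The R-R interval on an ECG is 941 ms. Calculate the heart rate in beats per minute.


HR = 60 / RR_interval(s)
RR = 941 ms = 0.941 s
HR = 60 / 0.941 = 63.76 bpm


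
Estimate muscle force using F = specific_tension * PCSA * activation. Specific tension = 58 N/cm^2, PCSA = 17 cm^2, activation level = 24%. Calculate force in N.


F = sigma * PCSA * activation
F = 58 * 17 * 0.24
F = 236.6 N


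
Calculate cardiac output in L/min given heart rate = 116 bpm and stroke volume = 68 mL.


CO = HR * SV
CO = 116 * 68 / 1000
CO = 7.888 L/min


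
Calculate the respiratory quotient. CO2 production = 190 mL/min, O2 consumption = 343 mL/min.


RQ = VCO2 / VO2
RQ = 190 / 343
RQ = 0.5539


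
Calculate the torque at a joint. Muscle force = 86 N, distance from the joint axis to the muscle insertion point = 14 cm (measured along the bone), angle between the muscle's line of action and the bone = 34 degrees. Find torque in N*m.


Torque = F * d * sin(theta)   (moment arm = d*sin(theta))
d = 14 cm = 0.14 m
Torque = 86 * 0.14 * sin(34)
Torque = 6.733 N*m


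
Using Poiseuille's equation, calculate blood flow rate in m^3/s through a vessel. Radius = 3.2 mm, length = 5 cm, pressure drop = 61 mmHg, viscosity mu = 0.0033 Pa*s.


Q = pi*r^4*dP / (8*mu*L)
r = 0.0032 m, L = 0.05 m
dP = 61 mmHg = 8132.642 Pa
Q = 0.00203 m^3/s


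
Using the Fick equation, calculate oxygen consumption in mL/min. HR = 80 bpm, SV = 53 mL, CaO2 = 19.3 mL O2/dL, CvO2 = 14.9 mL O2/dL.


CO = HR*SV = 80*53/1000 = 4.24 L/min
a-v O2 diff = 19.3 - 14.9 = 4.4 mL/dL
VO2 = CO * (CaO2-CvO2) * 10 dL/L
VO2 = 4.24 * 4.4 * 10
VO2 = 186.6 mL/min


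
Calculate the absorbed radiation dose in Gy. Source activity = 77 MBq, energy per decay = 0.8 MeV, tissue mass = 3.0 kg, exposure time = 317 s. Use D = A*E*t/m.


A = 77 MBq = 7.7000e+07 Bq
E = 0.8 MeV = 1.2816e-13 J
D = A*E*t/m = 7.7000e+07*1.2816e-13*317/3.0
D = 0.001043 Gy


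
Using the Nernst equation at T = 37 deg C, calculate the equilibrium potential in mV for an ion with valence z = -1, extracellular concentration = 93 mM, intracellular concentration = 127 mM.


E = (RT/(zF)) * ln(C_out/C_in)
T = 37 + 273.15 = 310.15 K
E = (8.314 * 310.15 / (-1 * 96485)) * ln(93/127)
E = 8.327 mV


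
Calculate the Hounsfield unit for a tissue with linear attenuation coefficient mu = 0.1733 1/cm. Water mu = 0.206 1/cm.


HU = ((mu_tissue - mu_water) / mu_water) * 1000
HU = ((0.1733 - 0.206) / 0.206) * 1000
HU = -158.7


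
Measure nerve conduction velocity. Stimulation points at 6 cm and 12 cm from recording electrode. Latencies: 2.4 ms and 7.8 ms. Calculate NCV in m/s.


Distance = (12 - 6) / 100 = 0.06 m
dt = (7.8 - 2.4) / 1000 = 0.0054 s
NCV = dist / dt = 11.11 m/s


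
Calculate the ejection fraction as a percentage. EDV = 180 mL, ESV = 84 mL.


SV = EDV - ESV = 180 - 84 = 96 mL
EF = SV/EDV * 100 = 96/180 * 100
EF = 53.33%


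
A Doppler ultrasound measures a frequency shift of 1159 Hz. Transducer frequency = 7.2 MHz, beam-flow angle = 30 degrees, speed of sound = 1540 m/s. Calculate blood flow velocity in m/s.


v = fd * c / (2 * f0 * cos(theta))
v = 1159 * 1540 / (2 * 7.2000e+06 * cos(30))
v = 0.1431 m/s


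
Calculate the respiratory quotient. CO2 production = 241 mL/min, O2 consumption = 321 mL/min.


RQ = VCO2 / VO2
RQ = 241 / 321
RQ = 0.7508


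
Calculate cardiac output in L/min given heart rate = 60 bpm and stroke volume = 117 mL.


CO = HR * SV
CO = 60 * 117 / 1000
CO = 7.02 L/min


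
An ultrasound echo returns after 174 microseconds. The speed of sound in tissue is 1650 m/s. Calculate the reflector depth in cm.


depth = c * t / 2
t = 174 us = 1.7400e-04 s
depth = 1650 * 1.7400e-04 / 2
depth = 0.14355 m = 14.355 cm


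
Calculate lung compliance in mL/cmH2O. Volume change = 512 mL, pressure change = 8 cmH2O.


C = dV / dP
C = 512 / 8
C = 64 mL/cmH2O


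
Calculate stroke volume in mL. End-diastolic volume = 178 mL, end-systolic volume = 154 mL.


SV = EDV - ESV
SV = 178 - 154
SV = 24 mL


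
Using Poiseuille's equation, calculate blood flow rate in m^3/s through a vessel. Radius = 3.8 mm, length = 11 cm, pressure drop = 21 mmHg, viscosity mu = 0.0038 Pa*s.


Q = pi*r^4*dP / (8*mu*L)
r = 0.0038 m, L = 0.11 m
dP = 21 mmHg = 2799.762 Pa
Q = 5.4845e-04 m^3/s


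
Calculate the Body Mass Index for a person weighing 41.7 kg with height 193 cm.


BMI = weight / height^2
height = 193 cm = 1.93 m
BMI = 41.7 / 1.93^2
BMI = 11.19 kg/m^2


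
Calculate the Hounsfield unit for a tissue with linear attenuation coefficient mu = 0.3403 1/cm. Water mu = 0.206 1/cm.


HU = ((mu_tissue - mu_water) / mu_water) * 1000
HU = ((0.3403 - 0.206) / 0.206) * 1000
HU = 651.9


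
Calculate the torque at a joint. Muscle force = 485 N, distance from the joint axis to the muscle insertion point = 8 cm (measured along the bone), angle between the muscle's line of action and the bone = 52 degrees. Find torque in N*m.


Torque = F * d * sin(theta)   (moment arm = d*sin(theta))
d = 8 cm = 0.08 m
Torque = 485 * 0.08 * sin(52)
Torque = 30.57 N*m


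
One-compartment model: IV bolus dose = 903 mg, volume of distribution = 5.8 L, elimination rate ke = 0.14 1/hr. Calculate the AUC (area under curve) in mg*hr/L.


C0 = Dose/Vd = 903/5.8 = 155.69 mg/L
AUC = C0/ke = 155.69/0.14
AUC = 1112 mg*hr/L


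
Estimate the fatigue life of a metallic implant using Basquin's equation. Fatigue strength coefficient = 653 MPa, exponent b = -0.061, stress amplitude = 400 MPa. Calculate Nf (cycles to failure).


sigma_a = sigma_f' * (2Nf)^b
2Nf = (sigma_a/sigma_f')^(1/b)
2Nf = (400/653)^(1/-0.061)
2Nf = 3086.0045
Nf = 1543
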